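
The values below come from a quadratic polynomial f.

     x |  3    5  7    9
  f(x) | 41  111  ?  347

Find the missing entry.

213

On equispaced nodes a degree-2 polynomial has vanishing third forward difference, so
  - f(3) + 3·f(5) - 3·f(7) + f(9) = 0.
Substituting the known values and solving for f(7):
  -3·f(7) = -639
  f(7) = 213.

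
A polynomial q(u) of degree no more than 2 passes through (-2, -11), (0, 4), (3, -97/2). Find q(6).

-191

Write q(u) = au^2 + bu + c. Substituting each data point gives a linear system:
  4a - 2b + c = -11
  c = 4
  9a + 3b + c = -97/2
Solving the system yields a = -5, b = -5/2, c = 4.
So q(u) = -5u^2 - (5/2)u + 4.
Then q(6) = -191.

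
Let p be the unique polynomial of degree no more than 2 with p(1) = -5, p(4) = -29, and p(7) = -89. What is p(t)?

p(t) = -2t^2 + 2t - 5

Write p(t) = at^2 + bt + c. Substituting each data point gives a linear system:
  a + b + c = -5
  16a + 4b + c = -29
  49a + 7b + c = -89
Solving the system yields a = -2, b = 2, c = -5.
So p(t) = -2t² + 2t - 5.
Check: p(4) = -29. ✓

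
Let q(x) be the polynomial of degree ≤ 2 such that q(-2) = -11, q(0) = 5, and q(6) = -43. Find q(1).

7

Write q(x) = ax^2 + bx + c. Substituting each data point gives a linear system:
  4a - 2b + c = -11
  c = 5
  36a + 6b + c = -43
Solving the system yields a = -2, b = 4, c = 5.
So q(x) = -2x² + 4x + 5.
Then q(1) = 7.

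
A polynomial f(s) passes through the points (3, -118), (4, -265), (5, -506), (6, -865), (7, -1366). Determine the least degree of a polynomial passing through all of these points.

Forward differences of the values at s = 3, 4, 5, 6, 7:
  f  : -118  -265  -506  -865  -1366
  Δ  : -147  -241  -359  -501
  Δ^2: -94  -118  -142
  Δ^3: -24  -24
  Δ^4: 0
The third differences are constant (-24) and nonzero, while all higher differences vanish, so the minimal degree is 3.

3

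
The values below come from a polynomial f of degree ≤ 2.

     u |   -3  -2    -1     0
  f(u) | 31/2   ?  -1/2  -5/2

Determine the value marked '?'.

The 3 known points determine the degree-2 polynomial uniquely.
Write f(u) = au^2 + bu + c. Substituting each data point gives a linear system:
  9a - 3b + c = 31/2
  a - b + c = -1/2
  c = -5/2
Solving the system yields a = 2, b = 0, c = -5/2.
So f(u) = 2u^2 - 5/2.
Then f(-2) = 11/2.

11/2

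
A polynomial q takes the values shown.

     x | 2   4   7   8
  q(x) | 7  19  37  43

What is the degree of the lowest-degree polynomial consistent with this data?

1

Divided differences on the nodes 2, 4, 7, 8:
  order 0: 7  19  37  43
  order 1: 6  6  6
  order 2: 0  0
  order 3: 0
The order-1 divided differences are all 6 (nonzero) and every higher order vanishes, so the data lies on a polynomial of degree exactly 1.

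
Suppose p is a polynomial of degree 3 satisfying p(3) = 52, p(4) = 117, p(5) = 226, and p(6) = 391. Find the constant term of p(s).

Write p(s) = as^3 + bs^2 + cs + d. Substituting each data point gives a linear system:
  27a + 9b + 3c + d = 52
  64a + 16b + 4c + d = 117
  125a + 25b + 5c + d = 226
  216a + 36b + 6c + d = 391
Solving the system yields a = 2, b = -2, c = 5, d = 1.
So p(s) = 2s^3 - 2s^2 + 5s + 1.
The constant term is 1.

1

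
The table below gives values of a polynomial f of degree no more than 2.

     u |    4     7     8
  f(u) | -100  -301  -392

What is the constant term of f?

0

Write f(u) = au^2 + bu + c. Substituting each data point gives a linear system:
  16a + 4b + c = -100
  49a + 7b + c = -301
  64a + 8b + c = -392
Solving the system yields a = -6, b = -1, c = 0.
So f(u) = -6u^2 - u.
The constant term is 0.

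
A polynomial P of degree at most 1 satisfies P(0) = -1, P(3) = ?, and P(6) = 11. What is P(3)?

On equispaced nodes a degree-1 polynomial has vanishing second forward difference, so
  P(0) - 2·P(3) + P(6) = 0.
Substituting the known values and solving for P(3):
  -2·P(3) = -10
  P(3) = 5.

5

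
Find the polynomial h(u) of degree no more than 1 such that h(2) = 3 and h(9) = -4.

Using the Lagrange interpolation formula with nodes 2, 9:
  L_0(u) = (u - 9) / -7
  L_1(u) = (u - 2) / 7
Then h(u) = 3·L_0(u) - 4·L_1(u).
Expanding and collecting terms gives h(u) = -u + 5.
Check: h(2) = 3. ✓

h(u) = -u + 5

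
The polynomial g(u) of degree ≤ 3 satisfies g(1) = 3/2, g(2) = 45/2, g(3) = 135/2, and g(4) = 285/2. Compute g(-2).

Forward differences of the values at u = 1, 2, 3, 4:
  g  : 3/2  45/2  135/2  285/2
  Δ  : 21  45  75
  Δ^2: 24  30
  Δ^3: 6
The third differences are constant, confirming degree 3.
Interpolating (Newton forward form) and evaluating at u = -2 gives g(-2) = 45/2.

45/2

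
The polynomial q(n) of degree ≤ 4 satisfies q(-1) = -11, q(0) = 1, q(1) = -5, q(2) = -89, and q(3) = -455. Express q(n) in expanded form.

Write q(n) = an^4 + bn^3 + cn^2 + dn + e. Substituting each data point gives a linear system:
  a - b + c - d + e = -11
  e = 1
  a + b + c + d + e = -5
  16a + 8b + 4c + 2d + e = -89
  81a + 27b + 9c + 3d + e = -455
Solving the system yields a = -6, b = 2, c = -3, d = 1, e = 1.
So q(n) = -6n^4 + 2n^3 - 3n^2 + n + 1.
Check: q(0) = 1. ✓

q(n) = -6n^4 + 2n^3 - 3n^2 + n + 1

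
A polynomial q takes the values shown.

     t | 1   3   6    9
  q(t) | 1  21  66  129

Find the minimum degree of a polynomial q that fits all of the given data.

Divided differences on the nodes 1, 3, 6, 9:
  order 0: 1  21  66  129
  order 1: 10  15  21
  order 2: 1  1
  order 3: 0
The order-2 divided differences are all 1 (nonzero) and every higher order vanishes, so the data lies on a polynomial of degree exactly 2.

2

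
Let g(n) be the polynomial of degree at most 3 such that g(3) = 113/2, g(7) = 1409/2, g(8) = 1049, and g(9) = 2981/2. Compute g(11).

Using the Lagrange interpolation formula with nodes 3, 7, 8, 9:
  L_0(n) = (n - 7)(n - 8)(n - 9) / -120
  L_1(n) = (n - 3)(n - 8)(n - 9) / 8
  L_2(n) = (n - 3)(n - 7)(n - 9) / -5
  L_3(n) = (n - 3)(n - 7)(n - 8) / 12
Then g(n) = 113/2·L_0(n) + 1409/2·L_1(n) + 1049·L_2(n) + 2981/2·L_3(n).
Expanding and collecting terms gives g(n) = 2n^3 + (1/2)n^2 - n + 1.
Evaluating at n = 11: g(11) = 5425/2.

5425/2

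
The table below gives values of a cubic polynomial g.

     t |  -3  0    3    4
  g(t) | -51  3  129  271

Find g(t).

g(t) = 3t^3 + 4t^2 + 3t + 3

Using the Lagrange interpolation formula with nodes -3, 0, 3, 4:
  L_0(t) = t(t - 3)(t - 4) / -126
  L_1(t) = (t + 3)(t - 3)(t - 4) / 36
  L_2(t) = (t + 3)t(t - 4) / -18
  L_3(t) = (t + 3)t(t - 3) / 28
Then g(t) = -51·L_0(t) + 3·L_1(t) + 129·L_2(t) + 271·L_3(t).
Expanding and collecting terms gives g(t) = 3t^3 + 4t^2 + 3t + 3.
Check: g(3) = 129. ✓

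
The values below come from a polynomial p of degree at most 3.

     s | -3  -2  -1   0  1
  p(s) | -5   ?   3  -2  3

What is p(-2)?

6

The 4 known points determine the degree-3 polynomial uniquely.
Write p(s) = as^3 + bs^2 + cs + d. Substituting each data point gives a linear system:
  -27a + 9b - 3c + d = -5
  -a + b - c + d = 3
  d = -2
  a + b + c + d = 3
Solving the system yields a = 2, b = 5, c = -2, d = -2.
So p(s) = 2s³ + 5s² - 2s - 2.
Then p(-2) = 6.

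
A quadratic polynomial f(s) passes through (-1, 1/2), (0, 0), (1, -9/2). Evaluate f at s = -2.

Forward differences of the values at s = -1, 0, 1:
  f  : 1/2  0  -9/2
  Δ  : -1/2  -9/2
  Δ^2: -4
The second differences are constant, confirming degree 2.
Interpolating (Newton forward form) and evaluating at s = -2 gives f(-2) = -3.

-3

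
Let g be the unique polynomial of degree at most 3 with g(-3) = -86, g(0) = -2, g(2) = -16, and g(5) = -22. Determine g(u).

g(u) = u^3 - 6u^2 + u - 2

Write g(u) = au^3 + bu^2 + cu + d. Substituting each data point gives a linear system:
  -27a + 9b - 3c + d = -86
  d = -2
  8a + 4b + 2c + d = -16
  125a + 25b + 5c + d = -22
Solving the system yields a = 1, b = -6, c = 1, d = -2.
So g(u) = u³ - 6u² + u - 2.
Check: g(-3) = -86. ✓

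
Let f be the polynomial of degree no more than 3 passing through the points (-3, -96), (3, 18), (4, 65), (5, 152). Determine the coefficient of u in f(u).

Write f(u) = au^3 + bu^2 + cu + d. Substituting each data point gives a linear system:
  -27a + 9b - 3c + d = -96
  27a + 9b + 3c + d = 18
  64a + 16b + 4c + d = 65
  125a + 25b + 5c + d = 152
Solving the system yields a = 2, b = -4, c = 1, d = -3.
So f(u) = 2u³ - 4u² + u - 3.
The coefficient of u is 1.

1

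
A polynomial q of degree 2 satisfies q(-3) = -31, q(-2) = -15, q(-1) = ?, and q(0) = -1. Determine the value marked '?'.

The 3 known points determine the degree-2 polynomial uniquely.
Write q(s) = as^2 + bs + c. Substituting each data point gives a linear system:
  9a - 3b + c = -31
  4a - 2b + c = -15
  c = -1
Solving the system yields a = -3, b = 1, c = -1.
So q(s) = -3s^2 + s - 1.
Then q(-1) = -5.

-5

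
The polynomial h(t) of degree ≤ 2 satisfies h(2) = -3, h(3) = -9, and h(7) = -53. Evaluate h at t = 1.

Using the Lagrange interpolation formula with nodes 2, 3, 7:
  L_0(t) = (t - 3)(t - 7) / 5
  L_1(t) = (t - 2)(t - 7) / -4
  L_2(t) = (t - 2)(t - 3) / 20
Then h(t) = -3·L_0(t) - 9·L_1(t) - 53·L_2(t).
Expanding and collecting terms gives h(t) = -t^2 - t + 3.
Evaluating at t = 1: h(1) = 1.

1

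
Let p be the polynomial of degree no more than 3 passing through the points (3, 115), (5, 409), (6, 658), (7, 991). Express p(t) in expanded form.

p(t) = 2t^3 + 6t^2 + t + 4

Using the Lagrange interpolation formula with nodes 3, 5, 6, 7:
  L_0(t) = (t - 5)(t - 6)(t - 7) / -24
  L_1(t) = (t - 3)(t - 6)(t - 7) / 4
  L_2(t) = (t - 3)(t - 5)(t - 7) / -3
  L_3(t) = (t - 3)(t - 5)(t - 6) / 8
Then p(t) = 115·L_0(t) + 409·L_1(t) + 658·L_2(t) + 991·L_3(t).
Expanding and collecting terms gives p(t) = 2t^3 + 6t^2 + t + 4.
Check: p(3) = 115. ✓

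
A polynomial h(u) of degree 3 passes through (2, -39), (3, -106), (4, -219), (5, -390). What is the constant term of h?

Write h(u) = au^3 + bu^2 + cu + d. Substituting each data point gives a linear system:
  8a + 4b + 2c + d = -39
  27a + 9b + 3c + d = -106
  64a + 16b + 4c + d = -219
  125a + 25b + 5c + d = -390
Solving the system yields a = -2, b = -5, c = -4, d = 5.
So h(u) = -2u³ - 5u² - 4u + 5.
The constant term is 5.

5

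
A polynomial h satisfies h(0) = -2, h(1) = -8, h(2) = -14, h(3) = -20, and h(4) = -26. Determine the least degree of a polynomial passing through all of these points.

1

Forward differences of the values at s = 0, 1, 2, 3, 4:
  h  : -2  -8  -14  -20  -26
  Δ  : -6  -6  -6  -6
  Δ^2: 0  0  0
  Δ^3: 0  0
  Δ^4: 0
The first differences are constant (-6) and nonzero, while all higher differences vanish, so the minimal degree is 1.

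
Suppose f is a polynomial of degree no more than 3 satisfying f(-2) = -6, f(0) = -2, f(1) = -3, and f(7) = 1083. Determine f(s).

f(s) = 3s^3 + 2s^2 - 6s - 2

Write f(s) = as^3 + bs^2 + cs + d. Substituting each data point gives a linear system:
  -8a + 4b - 2c + d = -6
  d = -2
  a + b + c + d = -3
  343a + 49b + 7c + d = 1083
Solving the system yields a = 3, b = 2, c = -6, d = -2.
So f(s) = 3s^3 + 2s^2 - 6s - 2.
Check: f(7) = 1083. ✓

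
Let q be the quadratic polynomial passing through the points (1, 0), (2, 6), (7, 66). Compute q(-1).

-6

Write q(x) = ax^2 + bx + c. Substituting each data point gives a linear system:
  a + b + c = 0
  4a + 2b + c = 6
  49a + 7b + c = 66
Solving the system yields a = 1, b = 3, c = -4.
So q(x) = x^2 + 3x - 4.
Then q(-1) = -6.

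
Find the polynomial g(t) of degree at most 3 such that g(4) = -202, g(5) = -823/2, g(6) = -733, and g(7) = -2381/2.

g(t) = -4t^3 + 4t^2 - (3/2)t - 4

Write g(t) = at^3 + bt^2 + ct + d. Substituting each data point gives a linear system:
  64a + 16b + 4c + d = -202
  125a + 25b + 5c + d = -823/2
  216a + 36b + 6c + d = -733
  343a + 49b + 7c + d = -2381/2
Solving the system yields a = -4, b = 4, c = -3/2, d = -4.
So g(t) = -4t^3 + 4t^2 - (3/2)t - 4.
Check: g(7) = -2381/2. ✓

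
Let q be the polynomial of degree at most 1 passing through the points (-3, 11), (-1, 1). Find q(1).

-9

Write q(u) = au + b. Substituting each data point gives a linear system:
  -3a + b = 11
  -a + b = 1
Solving the system yields a = -5, b = -4.
So q(u) = -5u - 4.
Then q(1) = -9.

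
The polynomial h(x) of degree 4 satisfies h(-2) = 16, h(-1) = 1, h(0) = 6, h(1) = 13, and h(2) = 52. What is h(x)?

Write h(x) = ax^4 + bx^3 + cx^2 + dx + e. Substituting each data point gives a linear system:
  16a - 8b + 4c - 2d + e = 16
  a - b + c - d + e = 1
  e = 6
  a + b + c + d + e = 13
  16a + 8b + 4c + 2d + e = 52
Solving the system yields a = 2, b = 1, c = -1, d = 5, e = 6.
So h(x) = 2x^4 + x^3 - x^2 + 5x + 6.
Check: h(1) = 13. ✓

h(x) = 2x^4 + x^3 - x^2 + 5x + 6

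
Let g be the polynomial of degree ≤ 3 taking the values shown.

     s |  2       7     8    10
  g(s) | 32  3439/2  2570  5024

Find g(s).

Write g(s) = as^3 + bs^2 + cs + d. Substituting each data point gives a linear system:
  8a + 4b + 2c + d = 32
  343a + 49b + 7c + d = 3439/2
  512a + 64b + 8c + d = 2570
  1000a + 100b + 10c + d = 5024
Solving the system yields a = 5, b = 1/2, c = -2, d = -6.
So g(s) = 5s³ + (1/2)s² - 2s - 6.
Check: g(10) = 5024. ✓

g(s) = 5s^3 + (1/2)s^2 - 2s - 6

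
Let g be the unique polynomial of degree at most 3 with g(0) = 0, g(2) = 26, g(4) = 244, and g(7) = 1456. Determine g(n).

g(n) = 5n^3 - 6n^2 + 5n

Using the Lagrange interpolation formula with nodes 0, 2, 4, 7:
  L_0(n) = (n - 2)(n - 4)(n - 7) / -56
  L_1(n) = n(n - 4)(n - 7) / 20
  L_2(n) = n(n - 2)(n - 7) / -24
  L_3(n) = n(n - 2)(n - 4) / 105
Then g(n) = 0·L_0(n) + 26·L_1(n) + 244·L_2(n) + 1456·L_3(n).
Expanding and collecting terms gives g(n) = 5n³ - 6n² + 5n.
Check: g(2) = 26. ✓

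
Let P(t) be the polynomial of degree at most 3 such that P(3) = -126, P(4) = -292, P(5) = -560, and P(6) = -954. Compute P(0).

0

Write P(t) = at^3 + bt^2 + ct + d. Substituting each data point gives a linear system:
  27a + 9b + 3c + d = -126
  64a + 16b + 4c + d = -292
  125a + 25b + 5c + d = -560
  216a + 36b + 6c + d = -954
Solving the system yields a = -4, b = -3, c = 3, d = 0.
So P(t) = -4t^3 - 3t^2 + 3t.
Then P(0) = 0.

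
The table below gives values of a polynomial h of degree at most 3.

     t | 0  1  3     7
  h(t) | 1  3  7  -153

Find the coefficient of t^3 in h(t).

-1

Write h(t) = at^3 + bt^2 + ct + d. Substituting each data point gives a linear system:
  d = 1
  a + b + c + d = 3
  27a + 9b + 3c + d = 7
  343a + 49b + 7c + d = -153
Solving the system yields a = -1, b = 4, c = -1, d = 1.
So h(t) = -t³ + 4t² - t + 1.
The leading coefficient is -1.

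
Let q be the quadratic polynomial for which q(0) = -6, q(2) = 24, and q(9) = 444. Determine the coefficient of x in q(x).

5

Write q(x) = ax^2 + bx + c. Substituting each data point gives a linear system:
  c = -6
  4a + 2b + c = 24
  81a + 9b + c = 444
Solving the system yields a = 5, b = 5, c = -6.
So q(x) = 5x² + 5x - 6.
The coefficient of x is 5.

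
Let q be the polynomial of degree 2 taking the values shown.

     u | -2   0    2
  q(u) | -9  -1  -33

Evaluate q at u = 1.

-12

Using the Lagrange interpolation formula with nodes -2, 0, 2:
  L_0(u) = u(u - 2) / 8
  L_1(u) = (u + 2)(u - 2) / -4
  L_2(u) = (u + 2)u / 8
Then q(u) = -9·L_0(u) - 1·L_1(u) - 33·L_2(u).
Expanding and collecting terms gives q(u) = -5u^2 - 6u - 1.
Evaluating at u = 1: q(1) = -12.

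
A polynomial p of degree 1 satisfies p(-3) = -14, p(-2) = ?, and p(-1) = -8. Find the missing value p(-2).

-11

The 2 known points determine the degree-1 polynomial uniquely.
Write p(n) = an + b. Substituting each data point gives a linear system:
  -3a + b = -14
  -a + b = -8
Solving the system yields a = 3, b = -5.
So p(n) = 3n - 5.
Then p(-2) = -11.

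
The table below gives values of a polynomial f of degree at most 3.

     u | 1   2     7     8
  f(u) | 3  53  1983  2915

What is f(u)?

Using the Lagrange interpolation formula with nodes 1, 2, 7, 8:
  L_0(u) = (u - 2)(u - 7)(u - 8) / -42
  L_1(u) = (u - 1)(u - 7)(u - 8) / 30
  L_2(u) = (u - 1)(u - 2)(u - 8) / -30
  L_3(u) = (u - 1)(u - 2)(u - 7) / 42
Then f(u) = 3·L_0(u) + 53·L_1(u) + 1983·L_2(u) + 2915·L_3(u).
Expanding and collecting terms gives f(u) = 5u^3 + 6u^2 - 3u - 5.
Check: f(1) = 3. ✓

f(u) = 5u^3 + 6u^2 - 3u - 5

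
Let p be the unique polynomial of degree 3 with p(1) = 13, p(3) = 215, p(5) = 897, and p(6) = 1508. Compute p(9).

4853

Write p(x) = ax^3 + bx^2 + cx + d. Substituting each data point gives a linear system:
  a + b + c + d = 13
  27a + 9b + 3c + d = 215
  125a + 25b + 5c + d = 897
  216a + 36b + 6c + d = 1508
Solving the system yields a = 6, b = 6, c = -1, d = 2.
So p(x) = 6x^3 + 6x^2 - x + 2.
Then p(9) = 4853.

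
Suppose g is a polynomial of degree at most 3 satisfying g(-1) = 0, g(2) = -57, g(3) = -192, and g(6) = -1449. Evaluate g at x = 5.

Write g(x) = ax^3 + bx^2 + cx + d. Substituting each data point gives a linear system:
  -a + b - c + d = 0
  8a + 4b + 2c + d = -57
  27a + 9b + 3c + d = -192
  216a + 36b + 6c + d = -1449
Solving the system yields a = -6, b = -5, c = 4, d = 3.
So g(x) = -6x^3 - 5x^2 + 4x + 3.
Then g(5) = -852.

-852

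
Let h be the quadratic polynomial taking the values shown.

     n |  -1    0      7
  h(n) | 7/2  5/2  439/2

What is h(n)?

h(n) = 4n^2 + 3n + 5/2

Using the Lagrange interpolation formula with nodes -1, 0, 7:
  L_0(n) = n(n - 7) / 8
  L_1(n) = (n + 1)(n - 7) / -7
  L_2(n) = (n + 1)n / 56
Then h(n) = 7/2·L_0(n) + 5/2·L_1(n) + 439/2·L_2(n).
Expanding and collecting terms gives h(n) = 4n^2 + 3n + 5/2.
Check: h(7) = 439/2. ✓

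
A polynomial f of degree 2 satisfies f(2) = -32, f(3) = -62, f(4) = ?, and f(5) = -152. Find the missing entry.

The 3 known points determine the degree-2 polynomial uniquely.
Write f(t) = at^2 + bt + c. Substituting each data point gives a linear system:
  4a + 2b + c = -32
  9a + 3b + c = -62
  25a + 5b + c = -152
Solving the system yields a = -5, b = -5, c = -2.
So f(t) = -5t^2 - 5t - 2.
Then f(4) = -102.

-102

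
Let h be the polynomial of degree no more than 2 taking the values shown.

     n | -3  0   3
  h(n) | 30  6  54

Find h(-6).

126

Write h(n) = an^2 + bn + c. Substituting each data point gives a linear system:
  9a - 3b + c = 30
  c = 6
  9a + 3b + c = 54
Solving the system yields a = 4, b = 4, c = 6.
So h(n) = 4n^2 + 4n + 6.
Then h(-6) = 126.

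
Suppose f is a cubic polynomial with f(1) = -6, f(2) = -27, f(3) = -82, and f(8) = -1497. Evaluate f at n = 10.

-2931

Using the Lagrange interpolation formula with nodes 1, 2, 3, 8:
  L_0(n) = (n - 2)(n - 3)(n - 8) / -14
  L_1(n) = (n - 1)(n - 3)(n - 8) / 6
  L_2(n) = (n - 1)(n - 2)(n - 8) / -10
  L_3(n) = (n - 1)(n - 2)(n - 3) / 210
Then f(n) = -6·L_0(n) - 27·L_1(n) - 82·L_2(n) - 1497·L_3(n).
Expanding and collecting terms gives f(n) = -3n³ + n² - 3n - 1.
Evaluating at n = 10: f(10) = -2931.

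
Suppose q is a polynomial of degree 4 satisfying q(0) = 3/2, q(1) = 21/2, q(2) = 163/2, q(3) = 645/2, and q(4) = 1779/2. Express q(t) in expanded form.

q(t) = 2t^4 + 6t^3 - t^2 + 2t + 3/2

Write q(t) = at^4 + bt^3 + ct^2 + dt + e. Substituting each data point gives a linear system:
  e = 3/2
  a + b + c + d + e = 21/2
  16a + 8b + 4c + 2d + e = 163/2
  81a + 27b + 9c + 3d + e = 645/2
  256a + 64b + 16c + 4d + e = 1779/2
Solving the system yields a = 2, b = 6, c = -1, d = 2, e = 3/2.
So q(t) = 2t⁴ + 6t³ - t² + 2t + 3/2.
Check: q(3) = 645/2. ✓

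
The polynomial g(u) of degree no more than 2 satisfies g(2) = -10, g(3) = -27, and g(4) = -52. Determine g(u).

Write g(u) = au^2 + bu + c. Substituting each data point gives a linear system:
  4a + 2b + c = -10
  9a + 3b + c = -27
  16a + 4b + c = -52
Solving the system yields a = -4, b = 3, c = 0.
So g(u) = -4u² + 3u.
Check: g(4) = -52. ✓

g(u) = -4u^2 + 3u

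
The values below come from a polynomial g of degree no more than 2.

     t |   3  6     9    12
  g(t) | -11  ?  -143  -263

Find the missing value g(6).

The 3 known points determine the degree-2 polynomial uniquely.
Write g(t) = at^2 + bt + c. Substituting each data point gives a linear system:
  9a + 3b + c = -11
  81a + 9b + c = -143
  144a + 12b + c = -263
Solving the system yields a = -2, b = 2, c = 1.
So g(t) = -2t^2 + 2t + 1.
Then g(6) = -59.

-59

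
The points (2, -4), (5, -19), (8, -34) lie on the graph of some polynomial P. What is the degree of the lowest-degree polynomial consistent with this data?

1

Forward differences of the values at x = 2, 5, 8:
  P  : -4  -19  -34
  Δ  : -15  -15
  Δ^2: 0
The first differences are constant (-15) and nonzero, while all higher differences vanish, so the minimal degree is 1.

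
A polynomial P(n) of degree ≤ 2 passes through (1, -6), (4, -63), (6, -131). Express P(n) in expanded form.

Write P(n) = an^2 + bn + c. Substituting each data point gives a linear system:
  a + b + c = -6
  16a + 4b + c = -63
  36a + 6b + c = -131
Solving the system yields a = -3, b = -4, c = 1.
So P(n) = -3n^2 - 4n + 1.
Check: P(4) = -63. ✓

P(n) = -3n^2 - 4n + 1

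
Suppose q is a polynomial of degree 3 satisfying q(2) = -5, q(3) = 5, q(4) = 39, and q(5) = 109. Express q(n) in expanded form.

q(n) = 2n^3 - 6n^2 + 2n - 1

Write q(n) = an^3 + bn^2 + cn + d. Substituting each data point gives a linear system:
  8a + 4b + 2c + d = -5
  27a + 9b + 3c + d = 5
  64a + 16b + 4c + d = 39
  125a + 25b + 5c + d = 109
Solving the system yields a = 2, b = -6, c = 2, d = -1.
So q(n) = 2n^3 - 6n^2 + 2n - 1.
Check: q(4) = 39. ✓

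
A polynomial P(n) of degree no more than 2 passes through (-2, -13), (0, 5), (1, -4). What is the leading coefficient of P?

-6

Write P(n) = an^2 + bn + c. Substituting each data point gives a linear system:
  4a - 2b + c = -13
  c = 5
  a + b + c = -4
Solving the system yields a = -6, b = -3, c = 5.
So P(n) = -6n^2 - 3n + 5.
The leading coefficient is -6.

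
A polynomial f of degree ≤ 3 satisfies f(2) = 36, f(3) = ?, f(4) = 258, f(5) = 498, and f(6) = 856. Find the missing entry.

112

On equispaced nodes a degree-3 polynomial has vanishing fourth forward difference, so
  f(2) - 4·f(3) + 6·f(4) - 4·f(5) + f(6) = 0.
Substituting the known values and solving for f(3):
  -4·f(3) = -448
  f(3) = 112.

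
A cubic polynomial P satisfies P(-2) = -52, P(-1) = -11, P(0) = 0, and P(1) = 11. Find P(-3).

Using the Lagrange interpolation formula with nodes -2, -1, 0, 1:
  L_0(u) = (u + 1)u(u - 1) / -6
  L_1(u) = (u + 2)u(u - 1) / 2
  L_2(u) = (u + 2)(u + 1)(u - 1) / -2
  L_3(u) = (u + 2)(u + 1)u / 6
Then P(u) = -52·L_0(u) - 11·L_1(u) + 0·L_2(u) + 11·L_3(u).
Expanding and collecting terms gives P(u) = 5u^3 + 6u.
Evaluating at u = -3: P(-3) = -153.

-153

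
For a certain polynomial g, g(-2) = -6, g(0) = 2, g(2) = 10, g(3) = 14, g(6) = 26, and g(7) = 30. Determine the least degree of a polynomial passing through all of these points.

1

Divided differences on the nodes -2, 0, 2, 3, 6, 7:
  order 0: -6  2  10  14  26  30
  order 1: 4  4  4  4  4
  order 2: 0  0  0  0
  order 3: 0  0  0
  order 4: 0  0
  order 5: 0
The order-1 divided differences are all 4 (nonzero) and every higher order vanishes, so the data lies on a polynomial of degree exactly 1.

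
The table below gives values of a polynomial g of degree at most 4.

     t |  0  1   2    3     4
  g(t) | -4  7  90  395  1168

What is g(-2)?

70

Write g(t) = at^4 + bt^3 + ct^2 + dt + e. Substituting each data point gives a linear system:
  e = -4
  a + b + c + d + e = 7
  16a + 8b + 4c + 2d + e = 90
  81a + 27b + 9c + 3d + e = 395
  256a + 64b + 16c + 4d + e = 1168
Solving the system yields a = 4, b = 1, c = 5, d = 1, e = -4.
So g(t) = 4t^4 + t^3 + 5t^2 + t - 4.
Then g(-2) = 70.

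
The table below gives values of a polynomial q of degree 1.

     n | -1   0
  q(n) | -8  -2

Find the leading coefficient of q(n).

Write q(n) = an + b. Substituting each data point gives a linear system:
  -a + b = -8
  b = -2
Solving the system yields a = 6, b = -2.
So q(n) = 6n - 2.
The leading coefficient is 6.

6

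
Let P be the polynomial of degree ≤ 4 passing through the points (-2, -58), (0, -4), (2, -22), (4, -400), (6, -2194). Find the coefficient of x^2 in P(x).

-1

Write P(x) = ax^4 + bx^3 + cx^2 + dx + e. Substituting each data point gives a linear system:
  16a - 8b + 4c - 2d + e = -58
  e = -4
  16a + 8b + 4c + 2d + e = -22
  256a + 64b + 16c + 4d + e = -400
  1296a + 216b + 36c + 6d + e = -2194
Solving the system yields a = -2, b = 2, c = -1, d = 1, e = -4.
So P(x) = -2x^4 + 2x^3 - x^2 + x - 4.
The coefficient of x^2 is -1.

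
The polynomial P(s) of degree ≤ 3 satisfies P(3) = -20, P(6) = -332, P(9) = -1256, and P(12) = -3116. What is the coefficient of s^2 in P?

Write P(s) = as^3 + bs^2 + cs + d. Substituting each data point gives a linear system:
  27a + 9b + 3c + d = -20
  216a + 36b + 6c + d = -332
  729a + 81b + 9c + d = -1256
  1728a + 144b + 12c + d = -3116
Solving the system yields a = -2, b = 2, c = 4, d = 4.
So P(s) = -2s^3 + 2s^2 + 4s + 4.
The coefficient of s^2 is 2.

2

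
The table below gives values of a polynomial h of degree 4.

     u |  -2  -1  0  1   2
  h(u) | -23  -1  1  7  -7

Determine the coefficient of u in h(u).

Write h(u) = au^4 + bu^3 + cu^2 + du + e. Substituting each data point gives a linear system:
  16a - 8b + 4c - 2d + e = -23
  a - b + c - d + e = -1
  e = 1
  a + b + c + d + e = 7
  16a + 8b + 4c + 2d + e = -7
Solving the system yields a = -2, b = 0, c = 4, d = 4, e = 1.
So h(u) = -2u⁴ + 4u² + 4u + 1.
The coefficient of u is 4.

4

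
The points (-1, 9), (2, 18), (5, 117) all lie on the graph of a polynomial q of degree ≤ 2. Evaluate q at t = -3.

53

Using the Lagrange interpolation formula with nodes -1, 2, 5:
  L_0(t) = (t - 2)(t - 5) / 18
  L_1(t) = (t + 1)(t - 5) / -9
  L_2(t) = (t + 1)(t - 2) / 18
Then q(t) = 9·L_0(t) + 18·L_1(t) + 117·L_2(t).
Expanding and collecting terms gives q(t) = 5t² - 2t + 2.
Evaluating at t = -3: q(-3) = 53.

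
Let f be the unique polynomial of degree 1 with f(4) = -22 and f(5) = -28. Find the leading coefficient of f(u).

-6

Write f(u) = au + b. Substituting each data point gives a linear system:
  4a + b = -22
  5a + b = -28
Solving the system yields a = -6, b = 2.
So f(u) = -6u + 2.
The leading coefficient is -6.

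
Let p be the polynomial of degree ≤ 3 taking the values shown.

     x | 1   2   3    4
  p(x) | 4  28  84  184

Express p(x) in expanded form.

p(x) = 2x^3 + 4x^2 - 2x

Write p(x) = ax^3 + bx^2 + cx + d. Substituting each data point gives a linear system:
  a + b + c + d = 4
  8a + 4b + 2c + d = 28
  27a + 9b + 3c + d = 84
  64a + 16b + 4c + d = 184
Solving the system yields a = 2, b = 4, c = -2, d = 0.
So p(x) = 2x^3 + 4x^2 - 2x.
Check: p(3) = 84. ✓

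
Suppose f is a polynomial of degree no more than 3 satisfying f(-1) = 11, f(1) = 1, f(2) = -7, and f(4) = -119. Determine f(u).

Write f(u) = au^3 + bu^2 + cu + d. Substituting each data point gives a linear system:
  -a + b - c + d = 11
  a + b + c + d = 1
  8a + 4b + 2c + d = -7
  64a + 16b + 4c + d = -119
Solving the system yields a = -3, b = 5, c = -2, d = 1.
So f(u) = -3u³ + 5u² - 2u + 1.
Check: f(-1) = 11. ✓

f(u) = -3u^3 + 5u^2 - 2u + 1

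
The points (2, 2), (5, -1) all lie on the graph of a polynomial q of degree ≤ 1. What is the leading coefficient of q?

-1

Write q(t) = at + b. Substituting each data point gives a linear system:
  2a + b = 2
  5a + b = -1
Solving the system yields a = -1, b = 4.
So q(t) = -t + 4.
The leading coefficient is -1.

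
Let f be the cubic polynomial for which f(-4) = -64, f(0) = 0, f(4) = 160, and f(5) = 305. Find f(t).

f(t) = 2t^3 + 3t^2 - 4t

Write f(t) = at^3 + bt^2 + ct + d. Substituting each data point gives a linear system:
  -64a + 16b - 4c + d = -64
  d = 0
  64a + 16b + 4c + d = 160
  125a + 25b + 5c + d = 305
Solving the system yields a = 2, b = 3, c = -4, d = 0.
So f(t) = 2t³ + 3t² - 4t.
Check: f(4) = 160. ✓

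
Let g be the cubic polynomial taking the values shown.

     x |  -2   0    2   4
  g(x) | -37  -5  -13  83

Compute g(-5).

Forward differences of the values at x = -2, 0, 2, 4:
  g  : -37  -5  -13  83
  Δ  : 32  -8  96
  Δ^2: -40  104
  Δ^3: 144
The third differences are constant, confirming degree 3.
Interpolating (Newton forward form) and evaluating at x = -5 gives g(-5) = -475.

-475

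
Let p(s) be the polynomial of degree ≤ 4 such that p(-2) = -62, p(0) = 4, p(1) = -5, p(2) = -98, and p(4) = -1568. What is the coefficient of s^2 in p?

Write p(s) = as^4 + bs^3 + cs^2 + ds + e. Substituting each data point gives a linear system:
  16a - 8b + 4c - 2d + e = -62
  e = 4
  a + b + c + d + e = -5
  16a + 8b + 4c + 2d + e = -98
  256a + 64b + 16c + 4d + e = -1568
Solving the system yields a = -6, b = -1, c = 3, d = -5, e = 4.
So p(s) = -6s^4 - s^3 + 3s^2 - 5s + 4.
The coefficient of s^2 is 3.

3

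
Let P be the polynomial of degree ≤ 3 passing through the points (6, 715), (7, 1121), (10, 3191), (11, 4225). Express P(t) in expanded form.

Using the Lagrange interpolation formula with nodes 6, 7, 10, 11:
  L_0(t) = (t - 7)(t - 10)(t - 11) / -20
  L_1(t) = (t - 6)(t - 10)(t - 11) / 12
  L_2(t) = (t - 6)(t - 7)(t - 11) / -12
  L_3(t) = (t - 6)(t - 7)(t - 10) / 20
Then P(t) = 715·L_0(t) + 1121·L_1(t) + 3191·L_2(t) + 4225·L_3(t).
Expanding and collecting terms gives P(t) = 3t^3 + 2t^2 - t + 1.
Check: P(6) = 715. ✓

P(t) = 3t^3 + 2t^2 - t + 1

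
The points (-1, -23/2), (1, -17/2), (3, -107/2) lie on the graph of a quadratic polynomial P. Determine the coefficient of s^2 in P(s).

-6

Write P(s) = as^2 + bs + c. Substituting each data point gives a linear system:
  a - b + c = -23/2
  a + b + c = -17/2
  9a + 3b + c = -107/2
Solving the system yields a = -6, b = 3/2, c = -4.
So P(s) = -6s² + (3/2)s - 4.
The leading coefficient is -6.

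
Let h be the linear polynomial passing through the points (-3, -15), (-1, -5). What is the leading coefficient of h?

Write h(x) = ax + b. Substituting each data point gives a linear system:
  -3a + b = -15
  -a + b = -5
Solving the system yields a = 5, b = 0.
So h(x) = 5x.
The leading coefficient is 5.

5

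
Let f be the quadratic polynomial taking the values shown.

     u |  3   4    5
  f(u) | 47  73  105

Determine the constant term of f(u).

Write f(u) = au^2 + bu + c. Substituting each data point gives a linear system:
  9a + 3b + c = 47
  16a + 4b + c = 73
  25a + 5b + c = 105
Solving the system yields a = 3, b = 5, c = 5.
So f(u) = 3u² + 5u + 5.
The constant term is 5.

5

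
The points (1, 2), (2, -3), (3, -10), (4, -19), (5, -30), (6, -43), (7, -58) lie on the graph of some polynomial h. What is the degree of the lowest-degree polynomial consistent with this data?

Forward differences of the values at x = 1, 2, 3, 4, 5, 6, 7:
  h  : 2  -3  -10  -19  -30  -43  -58
  Δ  : -5  -7  -9  -11  -13  -15
  Δ^2: -2  -2  -2  -2  -2
  Δ^3: 0  0  0  0
  Δ^4: 0  0  0
  Δ^5: 0  0
  Δ^6: 0
The second differences are constant (-2) and nonzero, while all higher differences vanish, so the minimal degree is 2.

2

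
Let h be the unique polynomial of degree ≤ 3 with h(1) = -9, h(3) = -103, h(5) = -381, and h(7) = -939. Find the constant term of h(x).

Write h(x) = ax^3 + bx^2 + cx + d. Substituting each data point gives a linear system:
  a + b + c + d = -9
  27a + 9b + 3c + d = -103
  125a + 25b + 5c + d = -381
  343a + 49b + 7c + d = -939
Solving the system yields a = -2, b = -5, c = -1, d = -1.
So h(x) = -2x³ - 5x² - x - 1.
The constant term is -1.

-1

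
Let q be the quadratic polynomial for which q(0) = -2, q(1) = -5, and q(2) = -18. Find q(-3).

-53

Write q(u) = au^2 + bu + c. Substituting each data point gives a linear system:
  c = -2
  a + b + c = -5
  4a + 2b + c = -18
Solving the system yields a = -5, b = 2, c = -2.
So q(u) = -5u^2 + 2u - 2.
Then q(-3) = -53.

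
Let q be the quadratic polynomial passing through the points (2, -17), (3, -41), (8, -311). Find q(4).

-75

Write q(s) = as^2 + bs + c. Substituting each data point gives a linear system:
  4a + 2b + c = -17
  9a + 3b + c = -41
  64a + 8b + c = -311
Solving the system yields a = -5, b = 1, c = 1.
So q(s) = -5s^2 + s + 1.
Then q(4) = -75.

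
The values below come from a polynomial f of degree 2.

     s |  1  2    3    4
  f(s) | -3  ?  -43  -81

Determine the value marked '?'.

The 3 known points determine the degree-2 polynomial uniquely.
Write f(s) = as^2 + bs + c. Substituting each data point gives a linear system:
  a + b + c = -3
  9a + 3b + c = -43
  16a + 4b + c = -81
Solving the system yields a = -6, b = 4, c = -1.
So f(s) = -6s^2 + 4s - 1.
Then f(2) = -17.

-17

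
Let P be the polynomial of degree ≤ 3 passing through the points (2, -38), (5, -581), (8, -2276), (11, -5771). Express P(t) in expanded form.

P(t) = -4t^3 - 4t^2 + 3t + 4

Write P(t) = at^3 + bt^2 + ct + d. Substituting each data point gives a linear system:
  8a + 4b + 2c + d = -38
  125a + 25b + 5c + d = -581
  512a + 64b + 8c + d = -2276
  1331a + 121b + 11c + d = -5771
Solving the system yields a = -4, b = -4, c = 3, d = 4.
So P(t) = -4t^3 - 4t^2 + 3t + 4.
Check: P(8) = -2276. ✓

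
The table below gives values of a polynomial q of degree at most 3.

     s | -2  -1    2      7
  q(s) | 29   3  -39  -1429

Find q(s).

q(s) = -4s^3 - s^2 - s - 1

Write q(s) = as^3 + bs^2 + cs + d. Substituting each data point gives a linear system:
  -8a + 4b - 2c + d = 29
  -a + b - c + d = 3
  8a + 4b + 2c + d = -39
  343a + 49b + 7c + d = -1429
Solving the system yields a = -4, b = -1, c = -1, d = -1.
So q(s) = -4s³ - s² - s - 1.
Check: q(-1) = 3. ✓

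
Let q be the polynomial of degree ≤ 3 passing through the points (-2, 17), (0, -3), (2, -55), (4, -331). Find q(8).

Forward differences of the values at u = -2, 0, 2, 4:
  q  : 17  -3  -55  -331
  Δ  : -20  -52  -276
  Δ^2: -32  -224
  Δ^3: -192
The third differences are constant, confirming degree 3.
Interpolating (Newton forward form) and evaluating at u = 8 gives q(8) = -2323.

-2323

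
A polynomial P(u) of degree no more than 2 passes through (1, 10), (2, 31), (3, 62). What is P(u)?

P(u) = 5u^2 + 6u - 1

Using the Lagrange interpolation formula with nodes 1, 2, 3:
  L_0(u) = (u - 2)(u - 3) / 2
  L_1(u) = (u - 1)(u - 3) / -1
  L_2(u) = (u - 1)(u - 2) / 2
Then P(u) = 10·L_0(u) + 31·L_1(u) + 62·L_2(u).
Expanding and collecting terms gives P(u) = 5u^2 + 6u - 1.
Check: P(3) = 62. ✓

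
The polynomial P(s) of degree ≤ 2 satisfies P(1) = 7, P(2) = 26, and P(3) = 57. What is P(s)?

P(s) = 6s^2 + s

Write P(s) = as^2 + bs + c. Substituting each data point gives a linear system:
  a + b + c = 7
  4a + 2b + c = 26
  9a + 3b + c = 57
Solving the system yields a = 6, b = 1, c = 0.
So P(s) = 6s^2 + s.
Check: P(3) = 57. ✓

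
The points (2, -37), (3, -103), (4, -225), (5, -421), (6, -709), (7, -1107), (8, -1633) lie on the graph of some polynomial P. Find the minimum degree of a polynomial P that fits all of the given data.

3

Forward differences of the values at s = 2, 3, 4, 5, 6, 7, 8:
  P  : -37  -103  -225  -421  -709  -1107  -1633
  Δ  : -66  -122  -196  -288  -398  -526
  Δ^2: -56  -74  -92  -110  -128
  Δ^3: -18  -18  -18  -18
  Δ^4: 0  0  0
  Δ^5: 0  0
  Δ^6: 0
The third differences are constant (-18) and nonzero, while all higher differences vanish, so the minimal degree is 3.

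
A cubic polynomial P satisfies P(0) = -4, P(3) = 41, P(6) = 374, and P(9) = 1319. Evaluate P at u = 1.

-1

Write P(u) = au^3 + bu^2 + cu + d. Substituting each data point gives a linear system:
  d = -4
  27a + 9b + 3c + d = 41
  216a + 36b + 6c + d = 374
  729a + 81b + 9c + d = 1319
Solving the system yields a = 2, b = -2, c = 3, d = -4.
So P(u) = 2u^3 - 2u^2 + 3u - 4.
Then P(1) = -1.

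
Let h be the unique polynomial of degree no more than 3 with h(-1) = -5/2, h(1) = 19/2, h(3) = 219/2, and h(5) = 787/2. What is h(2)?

Forward differences of the values at t = -1, 1, 3, 5:
  h  : -5/2  19/2  219/2  787/2
  Δ  : 12  100  284
  Δ^2: 88  184
  Δ^3: 96
The third differences are constant, confirming degree 3.
Interpolating (Newton forward form) and evaluating at t = 2 gives h(2) = 85/2.

85/2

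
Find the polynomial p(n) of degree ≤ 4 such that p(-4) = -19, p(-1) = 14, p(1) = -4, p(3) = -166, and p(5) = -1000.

Write p(n) = an^4 + bn^3 + cn^2 + dn + e. Substituting each data point gives a linear system:
  256a - 64b + 16c - 4d + e = -19
  a - b + c - d + e = 14
  a + b + c + d + e = -4
  81a + 27b + 9c + 3d + e = -166
  625a + 125b + 25c + 5d + e = -1000
Solving the system yields a = -1, b = -3, c = 1, d = -6, e = 5.
So p(n) = -n^4 - 3n^3 + n^2 - 6n + 5.
Check: p(5) = -1000. ✓

p(n) = -n^4 - 3n^3 + n^2 - 6n + 5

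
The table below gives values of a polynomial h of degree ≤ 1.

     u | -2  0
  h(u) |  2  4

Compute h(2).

Write h(u) = au + b. Substituting each data point gives a linear system:
  -2a + b = 2
  b = 4
Solving the system yields a = 1, b = 4.
So h(u) = u + 4.
Then h(2) = 6.

6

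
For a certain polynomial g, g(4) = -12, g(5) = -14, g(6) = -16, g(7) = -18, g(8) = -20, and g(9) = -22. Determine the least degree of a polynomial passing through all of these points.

1

Forward differences of the values at t = 4, 5, 6, 7, 8, 9:
  g  : -12  -14  -16  -18  -20  -22
  Δ  : -2  -2  -2  -2  -2
  Δ^2: 0  0  0  0
  Δ^3: 0  0  0
  Δ^4: 0  0
  Δ^5: 0
The first differences are constant (-2) and nonzero, while all higher differences vanish, so the minimal degree is 1.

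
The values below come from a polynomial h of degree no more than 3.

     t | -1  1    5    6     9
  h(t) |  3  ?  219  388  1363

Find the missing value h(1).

3

The 4 known points determine the degree-3 polynomial uniquely.
Write h(t) = at^3 + bt^2 + ct + d. Substituting each data point gives a linear system:
  -a + b - c + d = 3
  125a + 25b + 5c + d = 219
  216a + 36b + 6c + d = 388
  729a + 81b + 9c + d = 1363
Solving the system yields a = 2, b = -1, c = -2, d = 4.
So h(t) = 2t³ - t² - 2t + 4.
Then h(1) = 3.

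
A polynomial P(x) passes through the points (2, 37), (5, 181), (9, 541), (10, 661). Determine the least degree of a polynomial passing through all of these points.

2

Divided differences on the nodes 2, 5, 9, 10:
  order 0: 37  181  541  661
  order 1: 48  90  120
  order 2: 6  6
  order 3: 0
The order-2 divided differences are all 6 (nonzero) and every higher order vanishes, so the data lies on a polynomial of degree exactly 2.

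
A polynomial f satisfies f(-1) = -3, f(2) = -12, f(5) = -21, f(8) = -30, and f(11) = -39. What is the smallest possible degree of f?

1

Forward differences of the values at n = -1, 2, 5, 8, 11:
  f  : -3  -12  -21  -30  -39
  Δ  : -9  -9  -9  -9
  Δ^2: 0  0  0
  Δ^3: 0  0
  Δ^4: 0
The first differences are constant (-9) and nonzero, while all higher differences vanish, so the minimal degree is 1.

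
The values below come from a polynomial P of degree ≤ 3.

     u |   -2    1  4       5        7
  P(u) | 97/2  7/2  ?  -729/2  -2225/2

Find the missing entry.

-335/2

The 4 known points determine the degree-3 polynomial uniquely.
Write P(u) = au^3 + bu^2 + cu + d. Substituting each data point gives a linear system:
  -8a + 4b - 2c + d = 97/2
  a + b + c + d = 7/2
  125a + 25b + 5c + d = -729/2
  343a + 49b + 7c + d = -2225/2
Solving the system yields a = -4, b = 5, c = 2, d = 1/2.
So P(u) = -4u³ + 5u² + 2u + 1/2.
Then P(4) = -335/2.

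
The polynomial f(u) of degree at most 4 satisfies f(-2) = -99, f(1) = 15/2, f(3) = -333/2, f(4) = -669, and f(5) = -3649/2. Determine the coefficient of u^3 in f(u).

Write f(u) = au^4 + bu^3 + cu^2 + du + e. Substituting each data point gives a linear system:
  16a - 8b + 4c - 2d + e = -99
  a + b + c + d + e = 15/2
  81a + 27b + 9c + 3d + e = -333/2
  256a + 64b + 16c + 4d + e = -669
  625a + 125b + 25c + 5d + e = -3649/2
Solving the system yields a = -4, b = 5, c = 3/2, d = 2, e = 3.
So f(u) = -4u^4 + 5u^3 + (3/2)u^2 + 2u + 3.
The coefficient of u^3 is 5.

5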